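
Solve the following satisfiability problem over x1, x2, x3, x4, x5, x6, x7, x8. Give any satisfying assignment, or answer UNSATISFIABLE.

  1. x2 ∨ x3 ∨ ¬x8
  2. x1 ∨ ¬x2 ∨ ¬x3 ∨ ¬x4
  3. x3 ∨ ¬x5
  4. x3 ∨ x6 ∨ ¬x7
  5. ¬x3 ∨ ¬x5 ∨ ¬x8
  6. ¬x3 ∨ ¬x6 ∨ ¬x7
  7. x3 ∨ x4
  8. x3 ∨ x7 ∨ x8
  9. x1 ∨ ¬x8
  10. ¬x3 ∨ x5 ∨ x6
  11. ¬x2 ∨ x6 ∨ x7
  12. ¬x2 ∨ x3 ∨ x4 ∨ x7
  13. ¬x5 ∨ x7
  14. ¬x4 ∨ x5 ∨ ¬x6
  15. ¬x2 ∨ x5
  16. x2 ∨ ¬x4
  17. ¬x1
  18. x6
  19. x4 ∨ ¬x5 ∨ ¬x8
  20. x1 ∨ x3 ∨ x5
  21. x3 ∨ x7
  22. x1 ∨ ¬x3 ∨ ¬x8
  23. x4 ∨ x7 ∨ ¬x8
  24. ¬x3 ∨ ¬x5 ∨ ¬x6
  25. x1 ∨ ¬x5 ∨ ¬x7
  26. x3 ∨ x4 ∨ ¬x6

x1 = False, x2 = False, x3 = True, x4 = False, x5 = False, x6 = True, x7 = False, x8 = False

Unit clause (¬x1) forces x1 = False.
Unit clause (x6) forces x6 = True.
In (x1 ∨ ¬x8) only ¬x8 is left, so x8 = False.
Set x2 = False.
  then (x2 ∨ ¬x4) forces x4 = False.
  then (x3 ∨ x4 ∨ ¬x6) forces x3 = True.
  then (¬x3 ∨ ¬x6 ∨ ¬x7) forces x7 = False.
  then (¬x5 ∨ x7) forces x5 = False.
All clauses satisfied.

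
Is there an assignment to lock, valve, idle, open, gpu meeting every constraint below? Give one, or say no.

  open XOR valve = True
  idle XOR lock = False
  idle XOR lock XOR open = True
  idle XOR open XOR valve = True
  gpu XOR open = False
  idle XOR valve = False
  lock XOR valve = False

lock = False, valve = False, idle = False, open = True, gpu = True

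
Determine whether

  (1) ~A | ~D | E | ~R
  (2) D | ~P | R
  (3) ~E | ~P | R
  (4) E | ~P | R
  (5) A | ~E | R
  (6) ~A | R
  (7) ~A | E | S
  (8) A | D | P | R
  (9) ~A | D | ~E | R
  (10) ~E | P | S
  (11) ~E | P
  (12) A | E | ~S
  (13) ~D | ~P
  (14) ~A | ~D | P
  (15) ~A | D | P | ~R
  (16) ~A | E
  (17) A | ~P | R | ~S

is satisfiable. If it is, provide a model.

Set R = True.
Set E = True.
  then (~E | P) forces P = True.
  then (~D | ~P) forces D = False.
Set S = False.
Set A = False.
All clauses satisfied.

R = True; E = True; P = True; S = False; D = False; A = False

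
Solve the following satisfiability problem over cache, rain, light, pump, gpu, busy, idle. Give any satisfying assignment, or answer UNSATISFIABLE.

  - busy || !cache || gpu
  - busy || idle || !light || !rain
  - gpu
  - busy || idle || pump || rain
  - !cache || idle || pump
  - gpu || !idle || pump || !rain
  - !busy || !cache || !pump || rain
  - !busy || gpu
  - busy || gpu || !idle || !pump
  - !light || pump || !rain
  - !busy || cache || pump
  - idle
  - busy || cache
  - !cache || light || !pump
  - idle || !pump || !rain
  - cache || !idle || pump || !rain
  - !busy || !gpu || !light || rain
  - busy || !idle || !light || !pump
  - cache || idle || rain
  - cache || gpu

cache: True, rain: False, light: True, pump: False, gpu: True, busy: False, idle: True

Unit clause (gpu) forces gpu = True.
Unit clause (idle) forces idle = True.
Set cache = True.
Set rain = False.
Set light = True.
  then (!busy || !gpu || !light || rain) forces busy = False.
  then (busy || !idle || !light || !pump) forces pump = False.
All clauses satisfied.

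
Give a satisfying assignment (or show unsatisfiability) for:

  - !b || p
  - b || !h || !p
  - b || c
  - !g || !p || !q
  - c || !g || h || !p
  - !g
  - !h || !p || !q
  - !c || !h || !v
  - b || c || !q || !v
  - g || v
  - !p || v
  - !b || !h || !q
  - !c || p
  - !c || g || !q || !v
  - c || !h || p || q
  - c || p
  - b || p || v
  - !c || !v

b = True; c = False; q = False; g = False; p = True; h = False; v = True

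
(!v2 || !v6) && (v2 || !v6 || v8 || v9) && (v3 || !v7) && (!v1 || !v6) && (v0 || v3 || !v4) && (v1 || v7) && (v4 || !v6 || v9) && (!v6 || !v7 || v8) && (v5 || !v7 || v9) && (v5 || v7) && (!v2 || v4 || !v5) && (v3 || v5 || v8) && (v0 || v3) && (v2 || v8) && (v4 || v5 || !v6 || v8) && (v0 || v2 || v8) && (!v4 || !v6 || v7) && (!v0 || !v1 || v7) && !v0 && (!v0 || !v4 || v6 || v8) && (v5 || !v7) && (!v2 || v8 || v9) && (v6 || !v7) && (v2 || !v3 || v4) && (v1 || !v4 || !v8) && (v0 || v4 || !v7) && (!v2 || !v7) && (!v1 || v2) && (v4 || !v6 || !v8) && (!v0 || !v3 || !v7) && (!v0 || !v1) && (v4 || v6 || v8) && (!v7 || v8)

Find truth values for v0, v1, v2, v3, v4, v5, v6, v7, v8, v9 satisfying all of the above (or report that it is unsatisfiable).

Unit clause (!v0) forces v0 = False.
In (v0 || v3) only v3 is left, so v3 = True.
Set v1 = True.
  then (!v1 || !v6) forces v6 = False.
  then (v6 || !v7) forces v7 = False.
  then (!v1 || v2) forces v2 = True.
  then (v5 || v7) forces v5 = True.
  then (!v2 || v4 || !v5) forces v4 = True.
Set v8 = True.
Set v9 = False.
All clauses satisfied.

v0=F, v1=T, v2=T, v3=T, v4=T, v5=T, v6=F, v7=F, v8=T, v9=F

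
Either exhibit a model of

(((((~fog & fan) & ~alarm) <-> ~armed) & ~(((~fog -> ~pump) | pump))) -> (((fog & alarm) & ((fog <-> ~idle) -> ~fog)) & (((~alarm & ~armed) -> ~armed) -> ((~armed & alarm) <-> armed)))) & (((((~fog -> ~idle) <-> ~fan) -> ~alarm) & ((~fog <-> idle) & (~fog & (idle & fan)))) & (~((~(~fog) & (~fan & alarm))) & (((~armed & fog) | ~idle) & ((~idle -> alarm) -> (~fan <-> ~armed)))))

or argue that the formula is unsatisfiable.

Case fog = True: the conjunct ~fog is False.
Case fog = False: the formula simplifies to ~((((fan & ~alarm) <-> ~armed) & ~((~pump | pump)))) & ((((~idle <-> ~fan) -> ~alarm) & (idle & (idle & fan))) & (~idle & ((~idle -> alarm) -> (~fan <-> ~armed)))).
  idle = True: the conjunct ~idle is False.
  idle = False: the conjunct idle is False.
Both cases fail — unsatisfiable.

The formula is unsatisfiable.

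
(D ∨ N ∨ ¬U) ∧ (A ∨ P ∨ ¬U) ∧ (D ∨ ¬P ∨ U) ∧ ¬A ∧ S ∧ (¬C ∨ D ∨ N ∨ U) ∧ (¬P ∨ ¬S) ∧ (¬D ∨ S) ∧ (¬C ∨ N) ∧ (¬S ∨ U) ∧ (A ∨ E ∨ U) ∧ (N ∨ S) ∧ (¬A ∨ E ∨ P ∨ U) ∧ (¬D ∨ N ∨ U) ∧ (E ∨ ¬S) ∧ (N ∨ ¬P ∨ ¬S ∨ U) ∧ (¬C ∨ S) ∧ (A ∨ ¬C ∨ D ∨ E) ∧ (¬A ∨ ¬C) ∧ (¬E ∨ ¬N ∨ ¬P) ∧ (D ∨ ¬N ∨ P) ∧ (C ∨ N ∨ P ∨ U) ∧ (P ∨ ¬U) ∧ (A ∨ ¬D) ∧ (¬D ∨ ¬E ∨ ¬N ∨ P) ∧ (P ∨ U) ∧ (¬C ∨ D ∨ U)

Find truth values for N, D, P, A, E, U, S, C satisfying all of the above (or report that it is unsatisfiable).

Unsatisfiable

Case A = True:
  Clause (¬A) is falsified — contradiction.
Case A = False:
  (S) forces S = True.
  (¬P ∨ ¬S) forces P = False.
  (A ∨ P ∨ ¬U) forces U = False.
  Clause (¬S ∨ U) is falsified — contradiction.
Both cases fail, so the formula is unsatisfiable.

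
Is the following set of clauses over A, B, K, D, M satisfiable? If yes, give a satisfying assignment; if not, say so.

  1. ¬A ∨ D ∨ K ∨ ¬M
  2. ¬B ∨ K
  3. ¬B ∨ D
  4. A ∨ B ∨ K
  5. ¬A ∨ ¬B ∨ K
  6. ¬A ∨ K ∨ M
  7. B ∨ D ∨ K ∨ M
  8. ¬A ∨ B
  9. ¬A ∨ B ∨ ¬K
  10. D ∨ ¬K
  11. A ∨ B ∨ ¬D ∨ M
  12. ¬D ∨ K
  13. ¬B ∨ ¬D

A=F, B=F, K=T, D=T, M=T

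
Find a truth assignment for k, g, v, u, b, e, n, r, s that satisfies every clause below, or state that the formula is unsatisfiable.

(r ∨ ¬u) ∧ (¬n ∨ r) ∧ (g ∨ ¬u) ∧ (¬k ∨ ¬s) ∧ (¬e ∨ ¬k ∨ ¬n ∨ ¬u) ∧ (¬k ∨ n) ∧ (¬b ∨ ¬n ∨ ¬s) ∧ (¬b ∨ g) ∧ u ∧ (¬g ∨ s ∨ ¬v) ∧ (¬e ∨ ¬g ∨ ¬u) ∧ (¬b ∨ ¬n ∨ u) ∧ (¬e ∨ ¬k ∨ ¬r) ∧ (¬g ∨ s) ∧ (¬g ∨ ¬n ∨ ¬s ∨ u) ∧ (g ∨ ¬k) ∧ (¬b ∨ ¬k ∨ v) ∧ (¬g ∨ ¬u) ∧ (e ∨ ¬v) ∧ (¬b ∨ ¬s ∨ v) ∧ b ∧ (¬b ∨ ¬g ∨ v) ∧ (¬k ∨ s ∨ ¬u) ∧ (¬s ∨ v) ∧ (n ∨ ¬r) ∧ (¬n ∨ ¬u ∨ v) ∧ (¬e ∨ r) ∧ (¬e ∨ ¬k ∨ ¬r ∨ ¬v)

Case g = True:
  (u) forces u = True.
  Clause (¬g ∨ ¬u) is falsified — contradiction.
Case g = False:
  (g ∨ ¬u) forces u = False.
  Clause (u) is falsified — contradiction.
Both cases fail, so the formula is unsatisfiable.

The formula is unsatisfiable.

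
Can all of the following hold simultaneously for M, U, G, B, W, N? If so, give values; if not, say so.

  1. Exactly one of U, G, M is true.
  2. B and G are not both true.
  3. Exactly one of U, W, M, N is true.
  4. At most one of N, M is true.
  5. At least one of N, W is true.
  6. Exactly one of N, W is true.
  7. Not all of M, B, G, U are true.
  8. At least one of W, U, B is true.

M = False; U = False; G = True; B = False; W = True; N = False

  (1) {U, G, M}: 1 true — exactly one ✓
  (2) B=F, G=T — not both ✓
  (3) {U, W, M, N}: 1 true — exactly one ✓
  (4) {N, M}: 0 true — at most one ✓
  (5) {N, W}: 1 true — at least one ✓
  (6) {N, W}: 1 true — exactly one ✓
  (7) {M, B, G, U}: 1/4 true — not all ✓
  (8) {W, U, B}: 1 true — at least one ✓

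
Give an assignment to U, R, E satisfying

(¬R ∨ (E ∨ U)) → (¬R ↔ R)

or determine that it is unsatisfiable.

U=F; R=T; E=F

  (¬R ∨ (E ∨ U)) → (¬R ↔ R) = True
    ¬R ∨ (E ∨ U) = False
      ¬R = False
      E ∨ U = False
    ¬R ↔ R = False
      ¬R = False
The formula evaluates to True.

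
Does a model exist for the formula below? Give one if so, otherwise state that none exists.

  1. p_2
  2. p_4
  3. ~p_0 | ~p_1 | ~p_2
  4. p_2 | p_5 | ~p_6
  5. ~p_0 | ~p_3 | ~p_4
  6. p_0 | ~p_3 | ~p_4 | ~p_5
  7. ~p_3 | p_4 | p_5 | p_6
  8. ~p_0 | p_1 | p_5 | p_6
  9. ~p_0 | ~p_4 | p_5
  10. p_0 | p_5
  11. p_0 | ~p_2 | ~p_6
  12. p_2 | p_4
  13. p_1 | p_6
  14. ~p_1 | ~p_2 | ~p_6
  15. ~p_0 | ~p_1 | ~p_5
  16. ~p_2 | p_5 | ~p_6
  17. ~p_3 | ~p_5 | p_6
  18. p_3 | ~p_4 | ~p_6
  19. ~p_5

Case p_2 = True:
  (p_4) forces p_4 = True.
  (~p_5) forces p_5 = False.
  (~p_0 | ~p_4 | p_5) forces p_0 = False.
  Clause (p_0 | p_5) is falsified — contradiction.
Case p_2 = False:
  Clause (p_2) is falsified — contradiction.
Both cases fail, so the formula is unsatisfiable.

No satisfying assignment exists.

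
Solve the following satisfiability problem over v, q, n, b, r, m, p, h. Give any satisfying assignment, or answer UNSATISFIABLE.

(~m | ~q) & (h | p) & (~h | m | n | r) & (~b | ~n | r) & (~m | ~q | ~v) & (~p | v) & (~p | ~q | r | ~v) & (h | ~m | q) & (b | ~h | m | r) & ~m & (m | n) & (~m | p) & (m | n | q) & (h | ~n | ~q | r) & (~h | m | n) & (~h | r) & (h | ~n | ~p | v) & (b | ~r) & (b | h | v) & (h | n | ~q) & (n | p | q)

Unit clause (~m) forces m = False.
In (m | n) only n is left, so n = True.
Set v = True.
Set q = False.
Set b = False.
  then (b | ~r) forces r = False.
  then (b | ~h | m | r) forces h = False.
  then (h | p) forces p = True.
All clauses satisfied.

v = True, q = False, n = True, b = False, r = False, m = False, p = True, h = False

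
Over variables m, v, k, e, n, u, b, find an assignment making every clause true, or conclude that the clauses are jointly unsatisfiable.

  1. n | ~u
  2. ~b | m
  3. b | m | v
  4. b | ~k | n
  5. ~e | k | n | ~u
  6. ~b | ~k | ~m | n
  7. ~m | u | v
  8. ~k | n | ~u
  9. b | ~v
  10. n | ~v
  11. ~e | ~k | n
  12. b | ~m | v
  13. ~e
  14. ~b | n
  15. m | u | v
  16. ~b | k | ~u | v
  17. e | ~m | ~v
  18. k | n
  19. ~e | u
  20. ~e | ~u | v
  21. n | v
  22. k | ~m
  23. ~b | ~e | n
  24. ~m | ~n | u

m = True; v = False; k = True; e = False; n = True; u = True; b = True

Unit clause (~e) forces e = False.
Try m = False:
  (~b | m) forces b = False.
  (b | m | v) forces v = True.
  clause (b | ~v) is falsified — backtrack.
So m = True.
  then (e | ~m | ~v) forces v = False.
  then (n | v) forces n = True.
  then (k | ~m) forces k = True.
  then (~m | ~n | u) forces u = True.
  then (b | ~m | v) forces b = True.
All clauses satisfied.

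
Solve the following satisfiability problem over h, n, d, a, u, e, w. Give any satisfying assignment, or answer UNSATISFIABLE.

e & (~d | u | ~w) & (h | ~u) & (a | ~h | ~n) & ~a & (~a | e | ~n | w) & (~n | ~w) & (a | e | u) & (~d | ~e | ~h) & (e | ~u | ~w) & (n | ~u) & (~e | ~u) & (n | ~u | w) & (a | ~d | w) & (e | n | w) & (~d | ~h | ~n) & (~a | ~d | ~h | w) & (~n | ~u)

h: False, n: True, d: False, a: False, u: False, e: True, w: False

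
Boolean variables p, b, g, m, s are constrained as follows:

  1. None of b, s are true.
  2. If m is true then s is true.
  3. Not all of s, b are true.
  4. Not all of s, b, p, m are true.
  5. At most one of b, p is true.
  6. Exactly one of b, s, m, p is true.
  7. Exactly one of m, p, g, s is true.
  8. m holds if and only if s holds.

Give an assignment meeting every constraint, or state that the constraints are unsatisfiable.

p = True, b = False, g = False, m = False, s = False

  (1) {b, s}: 0 true — none ✓
  (2) m=F ⇒ s: vacuous ✓
  (3) {s, b}: 0/2 true — not all ✓
  (4) {s, b, p, m}: 1/4 true — not all ✓
  (5) {b, p}: 1 true — at most one ✓
  (6) {b, s, m, p}: 1 true — exactly one ✓
  (7) {m, p, g, s}: 1 true — exactly one ✓
  (8) m=F, s=F — same ✓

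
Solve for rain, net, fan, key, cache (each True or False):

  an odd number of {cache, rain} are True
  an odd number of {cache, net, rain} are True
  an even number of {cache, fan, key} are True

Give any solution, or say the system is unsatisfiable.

rain = True, net = False, fan = True, key = True, cache = False

{cache, rain}: 1 true → odd ✓
{cache, net, rain}: 1 true → odd ✓
{cache, fan, key}: 2 true → even ✓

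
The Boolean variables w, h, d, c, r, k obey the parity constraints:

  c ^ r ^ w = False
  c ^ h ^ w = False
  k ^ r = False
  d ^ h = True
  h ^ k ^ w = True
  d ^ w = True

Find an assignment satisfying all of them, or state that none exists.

w=T, h=T, d=F, c=F, r=T, k=T

c ^ r ^ w = F ^ T ^ T = False ✓
c ^ h ^ w = F ^ T ^ T = False ✓
k ^ r = T ^ T = False ✓
d ^ h = F ^ T = True ✓
h ^ k ^ w = T ^ T ^ T = True ✓
d ^ w = F ^ T = True ✓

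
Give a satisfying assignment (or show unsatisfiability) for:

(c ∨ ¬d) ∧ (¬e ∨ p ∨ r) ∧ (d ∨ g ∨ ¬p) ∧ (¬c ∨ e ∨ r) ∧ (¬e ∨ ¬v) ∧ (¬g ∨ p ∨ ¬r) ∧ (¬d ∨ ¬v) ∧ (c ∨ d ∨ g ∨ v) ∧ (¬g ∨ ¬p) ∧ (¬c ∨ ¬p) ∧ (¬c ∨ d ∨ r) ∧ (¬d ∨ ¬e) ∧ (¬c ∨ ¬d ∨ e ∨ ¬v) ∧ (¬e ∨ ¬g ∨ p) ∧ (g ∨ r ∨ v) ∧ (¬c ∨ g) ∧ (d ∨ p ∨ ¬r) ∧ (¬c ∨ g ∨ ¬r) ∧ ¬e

Unit clause (¬e) forces e = False.
Try p = True:
  (¬g ∨ ¬p) forces g = False.
  (d ∨ g ∨ ¬p) forces d = True.
  (c ∨ ¬d) forces c = True.
  clause (¬c ∨ ¬p) is falsified — backtrack.
So p = False.
Set d = False.
  then (d ∨ p ∨ ¬r) forces r = False.
  then (¬c ∨ e ∨ r) forces c = False.
Set v = False.
  then (c ∨ d ∨ g ∨ v) forces g = True.
All clauses satisfied.

p = False, d = False, v = False, r = False, e = False, g = True, c = False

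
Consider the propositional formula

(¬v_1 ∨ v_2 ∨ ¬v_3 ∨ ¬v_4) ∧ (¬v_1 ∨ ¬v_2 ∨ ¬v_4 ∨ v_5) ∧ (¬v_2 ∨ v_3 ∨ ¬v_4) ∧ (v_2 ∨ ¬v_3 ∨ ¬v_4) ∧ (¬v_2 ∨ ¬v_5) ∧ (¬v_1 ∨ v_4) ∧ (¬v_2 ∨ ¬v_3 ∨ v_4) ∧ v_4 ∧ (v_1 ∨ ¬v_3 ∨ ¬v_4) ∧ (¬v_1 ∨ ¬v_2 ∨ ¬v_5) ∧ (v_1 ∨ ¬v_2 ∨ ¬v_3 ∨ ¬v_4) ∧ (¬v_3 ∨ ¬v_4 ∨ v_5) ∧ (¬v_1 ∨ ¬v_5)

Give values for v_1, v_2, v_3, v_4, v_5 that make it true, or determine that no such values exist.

Unit clause (v_4) forces v_4 = True.
Set v_1 = True.
  then (¬v_1 ∨ ¬v_5) forces v_5 = False.
  then (¬v_1 ∨ ¬v_2 ∨ ¬v_4 ∨ v_5) forces v_2 = False.
  then (v_2 ∨ ¬v_3 ∨ ¬v_4) forces v_3 = False.
All clauses satisfied.

v_1=T, v_2=F, v_3=F, v_4=T, v_5=F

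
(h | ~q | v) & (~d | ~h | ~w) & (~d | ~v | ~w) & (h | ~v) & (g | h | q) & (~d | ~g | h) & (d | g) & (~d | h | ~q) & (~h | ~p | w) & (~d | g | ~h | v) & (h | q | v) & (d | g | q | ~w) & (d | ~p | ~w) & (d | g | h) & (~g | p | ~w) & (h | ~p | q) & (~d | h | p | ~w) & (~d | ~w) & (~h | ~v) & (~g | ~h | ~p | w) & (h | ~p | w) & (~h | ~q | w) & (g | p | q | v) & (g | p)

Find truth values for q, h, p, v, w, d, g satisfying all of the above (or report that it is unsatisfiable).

Set q = False.
Set h = True.
  then (~h | ~v) forces v = False.
Try p = True:
  (~h | ~p | w) forces w = True.
  (~d | ~h | ~w) forces d = False.
  clause (d | ~p | ~w) is falsified — backtrack.
So p = False.
  then (g | p | q | v) forces g = True.
  then (~g | p | ~w) forces w = False.
Set d = False.
All clauses satisfied.

q = False, h = True, p = False, v = False, w = False, d = False, g = True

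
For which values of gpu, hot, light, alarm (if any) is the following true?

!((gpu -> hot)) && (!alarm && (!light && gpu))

gpu = True, hot = False, light = False, alarm = False

  !((gpu -> hot)) = True
    gpu -> hot = False
  !alarm && (!light && gpu) = True
    !alarm = True
    !light && gpu = True
      !light = True
Both conjuncts True, so the formula holds.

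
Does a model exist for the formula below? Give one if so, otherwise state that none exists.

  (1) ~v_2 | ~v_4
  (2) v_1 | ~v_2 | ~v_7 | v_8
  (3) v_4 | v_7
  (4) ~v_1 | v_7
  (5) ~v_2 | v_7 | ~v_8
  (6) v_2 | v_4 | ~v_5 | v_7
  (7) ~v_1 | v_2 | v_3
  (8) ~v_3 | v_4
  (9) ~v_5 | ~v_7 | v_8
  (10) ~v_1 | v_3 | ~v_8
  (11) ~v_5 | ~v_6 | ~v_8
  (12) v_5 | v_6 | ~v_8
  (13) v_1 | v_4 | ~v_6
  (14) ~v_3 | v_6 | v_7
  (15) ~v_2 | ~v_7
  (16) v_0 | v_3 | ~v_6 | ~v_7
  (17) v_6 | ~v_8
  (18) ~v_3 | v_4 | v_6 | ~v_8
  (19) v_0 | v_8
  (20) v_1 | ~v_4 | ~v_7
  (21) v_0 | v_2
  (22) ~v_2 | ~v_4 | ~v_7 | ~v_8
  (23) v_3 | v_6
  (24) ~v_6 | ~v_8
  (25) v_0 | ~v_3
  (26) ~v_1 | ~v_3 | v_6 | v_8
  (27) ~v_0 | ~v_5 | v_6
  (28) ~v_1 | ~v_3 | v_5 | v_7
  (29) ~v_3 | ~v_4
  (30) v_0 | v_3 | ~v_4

v_0 = True; v_1 = False; v_2 = False; v_3 = False; v_4 = True; v_5 = False; v_6 = True; v_7 = False; v_8 = False

Try v_0 = False:
  (v_0 | v_8) forces v_8 = True.
  (v_6 | ~v_8) forces v_6 = True.
  clause (~v_6 | ~v_8) is falsified — backtrack.
So v_0 = True.
Set v_1 = False.
Try v_2 = True:
  (~v_2 | ~v_4) forces v_4 = False.
  (v_4 | v_7) forces v_7 = True.
  clause (~v_2 | ~v_7) is falsified — backtrack.
So v_2 = False.
Set v_3 = False.
  then (v_3 | v_6) forces v_6 = True.
  then (~v_6 | ~v_8) forces v_8 = False.
  then (v_1 | v_4 | ~v_6) forces v_4 = True.
  then (v_1 | ~v_4 | ~v_7) forces v_7 = False.
Set v_5 = False.
All clauses satisfied.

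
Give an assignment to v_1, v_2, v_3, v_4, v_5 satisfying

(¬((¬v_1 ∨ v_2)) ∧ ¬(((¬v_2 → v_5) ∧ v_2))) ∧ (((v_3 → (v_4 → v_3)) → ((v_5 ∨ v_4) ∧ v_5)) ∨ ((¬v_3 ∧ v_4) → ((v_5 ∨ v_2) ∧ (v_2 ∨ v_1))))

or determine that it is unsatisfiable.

v_1 = True, v_2 = False, v_3 = False, v_4 = False, v_5 = False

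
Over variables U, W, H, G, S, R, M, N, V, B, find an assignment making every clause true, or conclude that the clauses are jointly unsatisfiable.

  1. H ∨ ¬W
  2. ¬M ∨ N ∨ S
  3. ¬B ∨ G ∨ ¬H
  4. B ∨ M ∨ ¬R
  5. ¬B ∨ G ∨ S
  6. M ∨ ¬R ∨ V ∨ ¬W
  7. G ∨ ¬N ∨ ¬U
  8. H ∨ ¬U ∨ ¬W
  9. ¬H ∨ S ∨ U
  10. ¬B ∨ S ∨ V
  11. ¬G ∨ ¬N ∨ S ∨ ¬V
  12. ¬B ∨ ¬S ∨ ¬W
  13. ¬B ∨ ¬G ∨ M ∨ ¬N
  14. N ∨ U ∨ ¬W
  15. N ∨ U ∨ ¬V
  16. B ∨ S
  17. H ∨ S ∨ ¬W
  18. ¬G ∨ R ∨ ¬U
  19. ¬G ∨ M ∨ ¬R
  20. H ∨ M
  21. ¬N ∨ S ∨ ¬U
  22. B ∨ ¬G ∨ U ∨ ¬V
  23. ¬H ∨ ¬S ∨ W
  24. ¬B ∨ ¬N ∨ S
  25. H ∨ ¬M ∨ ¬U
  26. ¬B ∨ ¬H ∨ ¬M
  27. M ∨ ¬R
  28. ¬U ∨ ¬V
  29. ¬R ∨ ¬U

U = False, W = False, H = False, G = True, S = True, R = False, M = True, N = True, V = False, B = True

Set U = False.
Set W = False.
Try H = True:
  (¬H ∨ S ∨ U) forces S = True.
  clause (¬H ∨ ¬S ∨ W) is falsified — backtrack.
So H = False.
  then (H ∨ M) forces M = True.
Set G = True.
Try S = False:
  (¬M ∨ N ∨ S) forces N = True.
  (¬G ∨ ¬N ∨ S ∨ ¬V) forces V = False.
  (¬B ∨ S ∨ V) forces B = False.
  clause (B ∨ S) is falsified — backtrack.
So S = True.
Set R = False.
Set N = True.
Set V = False.
Set B = True.
All clauses satisfied.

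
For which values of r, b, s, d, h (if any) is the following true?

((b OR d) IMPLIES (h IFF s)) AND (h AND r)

r = True, b = False, s = False, d = False, h = True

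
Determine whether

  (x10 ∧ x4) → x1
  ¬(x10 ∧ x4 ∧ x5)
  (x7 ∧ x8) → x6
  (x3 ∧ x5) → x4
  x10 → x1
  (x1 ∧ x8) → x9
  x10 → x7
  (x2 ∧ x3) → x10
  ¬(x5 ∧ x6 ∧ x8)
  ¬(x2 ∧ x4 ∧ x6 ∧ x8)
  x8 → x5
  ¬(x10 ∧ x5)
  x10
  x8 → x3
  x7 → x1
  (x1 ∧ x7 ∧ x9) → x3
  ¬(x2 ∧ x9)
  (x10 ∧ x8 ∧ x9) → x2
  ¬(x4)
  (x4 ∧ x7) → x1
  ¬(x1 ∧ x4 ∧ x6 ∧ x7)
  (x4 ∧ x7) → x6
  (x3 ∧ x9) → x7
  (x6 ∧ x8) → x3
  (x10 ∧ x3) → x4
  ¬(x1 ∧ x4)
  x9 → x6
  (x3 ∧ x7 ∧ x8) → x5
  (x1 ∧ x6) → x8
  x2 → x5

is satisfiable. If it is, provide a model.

x1 = True, x2 = False, x3 = False, x4 = False, x5 = False, x6 = False, x7 = True, x8 = False, x9 = False, x10 = True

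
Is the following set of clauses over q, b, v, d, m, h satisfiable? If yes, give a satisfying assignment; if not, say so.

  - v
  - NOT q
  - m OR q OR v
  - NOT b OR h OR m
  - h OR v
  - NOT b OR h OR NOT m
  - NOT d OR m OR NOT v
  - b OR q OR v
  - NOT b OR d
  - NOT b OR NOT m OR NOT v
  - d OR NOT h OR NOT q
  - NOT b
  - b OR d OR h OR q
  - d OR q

Unit clause (v) forces v = True.
Unit clause (NOT q) forces q = False.
Unit clause (NOT b) forces b = False.
In (d OR q) only d is left, so d = True.
In (NOT d OR m OR NOT v) only m is left, so m = True.
Set h = False.
All clauses satisfied.

q=F, b=F, v=T, d=T, m=T, h=F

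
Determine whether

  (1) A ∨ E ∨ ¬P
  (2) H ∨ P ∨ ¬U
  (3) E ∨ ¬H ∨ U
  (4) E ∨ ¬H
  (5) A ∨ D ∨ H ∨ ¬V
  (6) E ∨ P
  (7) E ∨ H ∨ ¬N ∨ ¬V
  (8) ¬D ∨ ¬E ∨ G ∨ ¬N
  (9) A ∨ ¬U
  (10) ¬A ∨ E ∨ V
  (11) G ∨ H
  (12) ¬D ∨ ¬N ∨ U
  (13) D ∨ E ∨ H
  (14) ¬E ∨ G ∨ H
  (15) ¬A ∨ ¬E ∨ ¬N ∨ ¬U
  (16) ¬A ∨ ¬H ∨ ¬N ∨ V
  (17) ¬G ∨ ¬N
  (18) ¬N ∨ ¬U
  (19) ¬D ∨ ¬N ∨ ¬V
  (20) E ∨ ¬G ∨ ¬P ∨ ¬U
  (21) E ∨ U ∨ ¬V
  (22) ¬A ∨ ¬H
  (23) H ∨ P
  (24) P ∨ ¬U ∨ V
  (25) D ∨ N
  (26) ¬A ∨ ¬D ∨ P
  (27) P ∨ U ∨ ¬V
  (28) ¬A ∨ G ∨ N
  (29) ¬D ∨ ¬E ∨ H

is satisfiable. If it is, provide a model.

D = True; P = True; H = True; N = False; E = True; U = False; A = False; V = True; G = False

Set D = True.
Set P = True.
Set H = True.
  then (E ∨ ¬H) forces E = True.
  then (¬A ∨ ¬H) forces A = False.
  then (A ∨ ¬U) forces U = False.
  then (¬D ∨ ¬N ∨ U) forces N = False.
Set V = True.
Set G = False.
All clauses satisfied.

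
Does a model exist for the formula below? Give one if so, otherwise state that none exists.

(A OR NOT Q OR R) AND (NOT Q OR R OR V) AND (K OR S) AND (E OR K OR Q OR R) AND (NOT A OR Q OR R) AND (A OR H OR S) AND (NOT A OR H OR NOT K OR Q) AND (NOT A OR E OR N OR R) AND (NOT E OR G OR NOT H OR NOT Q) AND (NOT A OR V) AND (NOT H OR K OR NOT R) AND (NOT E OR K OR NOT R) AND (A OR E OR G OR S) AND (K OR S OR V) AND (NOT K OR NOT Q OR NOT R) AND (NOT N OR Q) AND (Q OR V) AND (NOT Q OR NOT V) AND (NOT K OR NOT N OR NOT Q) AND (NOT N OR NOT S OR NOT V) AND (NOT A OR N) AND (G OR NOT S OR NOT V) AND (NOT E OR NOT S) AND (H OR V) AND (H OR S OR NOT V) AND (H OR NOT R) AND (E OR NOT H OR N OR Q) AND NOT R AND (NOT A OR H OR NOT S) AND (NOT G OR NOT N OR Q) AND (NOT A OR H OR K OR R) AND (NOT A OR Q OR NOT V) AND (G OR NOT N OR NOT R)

Unit clause (NOT R) forces R = False.
Try N = True:
  (NOT N OR Q) forces Q = True.
  (A OR NOT Q OR R) forces A = True.
  (NOT Q OR R OR V) forces V = True.
  clause (NOT Q OR NOT V) is falsified — backtrack.
So N = False.
  then (NOT A OR N) forces A = False.
  then (A OR NOT Q OR R) forces Q = False.
  then (Q OR V) forces V = True.
Set S = False.
  then (K OR S) forces K = True.
  then (A OR H OR S) forces H = True.
  then (E OR NOT H OR N OR Q) forces E = True.
Set G = True.
All clauses satisfied.

N: False; Q: False; V: True; A: False; S: False; E: True; R: False; G: True; K: True; H: True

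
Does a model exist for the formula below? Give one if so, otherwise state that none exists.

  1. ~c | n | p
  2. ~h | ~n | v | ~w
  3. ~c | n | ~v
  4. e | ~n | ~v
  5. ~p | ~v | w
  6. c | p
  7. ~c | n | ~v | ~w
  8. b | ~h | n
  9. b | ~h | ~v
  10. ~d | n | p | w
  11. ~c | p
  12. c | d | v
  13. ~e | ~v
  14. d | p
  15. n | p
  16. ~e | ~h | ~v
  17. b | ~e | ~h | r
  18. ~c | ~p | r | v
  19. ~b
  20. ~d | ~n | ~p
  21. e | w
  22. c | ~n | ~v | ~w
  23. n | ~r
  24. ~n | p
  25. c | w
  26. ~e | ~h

Unit clause (~b) forces b = False.
Set v = True.
  then (b | ~h | ~v) forces h = False.
  then (~e | ~v) forces e = False.
  then (e | w) forces w = True.
  then (e | ~n | ~v) forces n = False.
  then (~c | n | ~v | ~w) forces c = False.
  then (n | p) forces p = True.
  then (n | ~r) forces r = False.
Set d = False.
All clauses satisfied.

v=T; w=T; h=F; r=F; b=F; d=F; e=F; p=T; c=F; n=F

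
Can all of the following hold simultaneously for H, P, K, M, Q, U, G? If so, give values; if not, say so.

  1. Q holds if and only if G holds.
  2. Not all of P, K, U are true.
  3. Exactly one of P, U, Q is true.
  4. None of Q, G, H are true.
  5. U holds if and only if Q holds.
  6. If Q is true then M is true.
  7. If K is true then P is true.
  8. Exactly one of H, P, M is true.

H=F; P=T; K=T; M=F; Q=F; U=F; G=F

  (1) Q=F, G=F — same ✓
  (2) {P, K, U}: 2/3 true — not all ✓
  (3) {P, U, Q}: 1 true — exactly one ✓
  (4) {Q, G, H}: 0 true — none ✓
  (5) U=F, Q=F — same ✓
  (6) Q=F ⇒ M: vacuous ✓
  (7) K=T ⇒ P: T ✓
  (8) {H, P, M}: 1 true — exactly one ✓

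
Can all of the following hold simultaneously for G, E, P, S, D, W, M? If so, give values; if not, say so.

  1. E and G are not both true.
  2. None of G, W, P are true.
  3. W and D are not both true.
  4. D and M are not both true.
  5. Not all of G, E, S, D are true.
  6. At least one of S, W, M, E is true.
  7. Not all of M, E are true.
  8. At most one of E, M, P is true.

G: False, E: True, P: False, S: False, D: False, W: False, M: False

  (1) E=T, G=F — not both ✓
  (2) {G, W, P}: 0 true — none ✓
  (3) W=F, D=F — not both ✓
  (4) D=F, M=F — not both ✓
  (5) {G, E, S, D}: 1/4 true — not all ✓
  (6) {S, W, M, E}: 1 true — at least one ✓
  (7) {M, E}: 1/2 true — not all ✓
  (8) {E, M, P}: 1 true — at most one ✓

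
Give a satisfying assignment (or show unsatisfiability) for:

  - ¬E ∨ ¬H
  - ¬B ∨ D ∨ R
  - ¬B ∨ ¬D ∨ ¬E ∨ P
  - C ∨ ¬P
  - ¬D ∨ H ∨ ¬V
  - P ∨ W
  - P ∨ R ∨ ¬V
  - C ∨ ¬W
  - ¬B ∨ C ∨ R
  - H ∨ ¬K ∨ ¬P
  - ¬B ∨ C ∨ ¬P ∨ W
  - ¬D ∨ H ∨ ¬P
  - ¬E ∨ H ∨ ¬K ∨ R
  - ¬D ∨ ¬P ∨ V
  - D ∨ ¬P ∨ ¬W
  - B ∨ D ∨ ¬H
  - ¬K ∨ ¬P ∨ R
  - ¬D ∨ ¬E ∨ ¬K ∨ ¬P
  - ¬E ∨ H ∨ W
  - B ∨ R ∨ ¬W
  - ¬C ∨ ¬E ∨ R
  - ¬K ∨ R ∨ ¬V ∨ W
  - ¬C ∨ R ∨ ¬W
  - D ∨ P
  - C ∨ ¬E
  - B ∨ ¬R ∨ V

Set E = False.
Set H = True.
Set D = True.
Set V = True.
Set P = True.
  then (C ∨ ¬P) forces C = True.
Set B = True.
Set R = True.
Set W = False.
Set K = False.
All clauses satisfied.

E = False, H = True, D = True, V = True, P = True, B = True, C = True, R = True, W = False, K = False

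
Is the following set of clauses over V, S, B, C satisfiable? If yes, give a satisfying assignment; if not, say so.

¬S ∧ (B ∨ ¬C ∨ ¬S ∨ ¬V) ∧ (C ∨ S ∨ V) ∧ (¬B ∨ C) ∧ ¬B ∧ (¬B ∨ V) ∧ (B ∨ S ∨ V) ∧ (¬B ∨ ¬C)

V: True; S: False; B: False; C: False

Unit clause (¬S) forces S = False.
Unit clause (¬B) forces B = False.
In (B ∨ S ∨ V) only V is left, so V = True.
Set C = False.
Check each clause:
  (¬S): ¬S holds.
  (B ∨ ¬C ∨ ¬S ∨ ¬V): ¬C holds.
  (C ∨ S ∨ V): V holds.
  (¬B ∨ C): ¬B holds.
  (¬B): ¬B holds.
  (¬B ∨ V): ¬B holds.
  (B ∨ S ∨ V): V holds.
  (¬B ∨ ¬C): ¬B holds.
All clauses satisfied.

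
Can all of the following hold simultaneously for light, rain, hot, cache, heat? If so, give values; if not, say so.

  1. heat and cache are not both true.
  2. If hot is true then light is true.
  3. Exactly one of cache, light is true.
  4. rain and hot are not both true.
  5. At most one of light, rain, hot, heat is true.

light: False; rain: True; hot: False; cache: True; heat: False

  (1) heat=F, cache=T — not both ✓
  (2) hot=F ⇒ light: vacuous ✓
  (3) {cache, light}: 1 true — exactly one ✓
  (4) rain=T, hot=F — not both ✓
  (5) {light, rain, hot, heat}: 1 true — at most one ✓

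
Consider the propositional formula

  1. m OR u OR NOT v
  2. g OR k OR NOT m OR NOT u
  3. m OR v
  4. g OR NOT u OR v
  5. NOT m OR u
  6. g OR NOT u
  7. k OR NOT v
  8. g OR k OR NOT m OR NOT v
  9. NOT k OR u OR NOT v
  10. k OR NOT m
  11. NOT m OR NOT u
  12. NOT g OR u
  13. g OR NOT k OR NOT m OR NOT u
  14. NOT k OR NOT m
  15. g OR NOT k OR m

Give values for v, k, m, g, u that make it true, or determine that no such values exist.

Try v = False:
  (m OR v) forces m = True.
  (NOT m OR u) forces u = True.
  clause (NOT m OR NOT u) is falsified — backtrack.
So v = True.
  then (k OR NOT v) forces k = True.
  then (NOT k OR u OR NOT v) forces u = True.
  then (NOT m OR NOT u) forces m = False.
  then (g OR NOT k OR m) forces g = True.
All clauses satisfied.

v = True, k = True, m = False, g = True, u = True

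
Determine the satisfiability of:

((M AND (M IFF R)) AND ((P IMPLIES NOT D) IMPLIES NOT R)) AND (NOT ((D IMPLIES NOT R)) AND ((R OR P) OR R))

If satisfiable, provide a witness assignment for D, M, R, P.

D: True, M: True, R: True, P: True

  (M AND (M IFF R)) AND ((P IMPLIES NOT D) IMPLIES NOT R) = True
    M AND (M IFF R) = True
      M IFF R = True
    (P IMPLIES NOT D) IMPLIES NOT R = True
      P IMPLIES NOT D = False
        NOT D = False
      NOT R = False
  NOT ((D IMPLIES NOT R)) AND ((R OR P) OR R) = True
    NOT ((D IMPLIES NOT R)) = True
      D IMPLIES NOT R = False
        NOT R = False
    (R OR P) OR R = True
      R OR P = True
Both conjuncts True, so the formula holds.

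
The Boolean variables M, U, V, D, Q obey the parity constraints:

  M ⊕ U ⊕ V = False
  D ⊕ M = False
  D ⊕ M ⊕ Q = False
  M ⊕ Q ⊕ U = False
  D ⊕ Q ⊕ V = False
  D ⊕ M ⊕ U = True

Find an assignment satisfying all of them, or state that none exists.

Adding constraints 1, 2, 3, 5, 6 mod 2: every variable appears an even number of times on the left, so the left side is 0.
But the right sides sum to 1 (mod 2). 0 ≠ 1 — the system is inconsistent.

UNSATISFIABLE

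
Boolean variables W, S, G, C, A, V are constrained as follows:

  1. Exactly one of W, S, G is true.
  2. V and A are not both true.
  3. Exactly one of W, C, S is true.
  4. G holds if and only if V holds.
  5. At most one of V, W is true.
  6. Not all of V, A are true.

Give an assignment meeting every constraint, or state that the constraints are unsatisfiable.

W: True, S: False, G: False, C: False, A: True, V: False

  (1) {W, S, G}: 1 true — exactly one ✓
  (2) V=F, A=T — not both ✓
  (3) {W, C, S}: 1 true — exactly one ✓
  (4) G=F, V=F — same ✓
  (5) {V, W}: 1 true — at most one ✓
  (6) {V, A}: 1/2 true — not all ✓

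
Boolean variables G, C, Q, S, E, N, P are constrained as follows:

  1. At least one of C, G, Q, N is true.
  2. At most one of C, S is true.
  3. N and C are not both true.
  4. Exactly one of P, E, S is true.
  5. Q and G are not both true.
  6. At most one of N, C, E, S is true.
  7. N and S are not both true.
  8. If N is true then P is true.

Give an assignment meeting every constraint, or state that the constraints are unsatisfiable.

G = False, C = False, Q = True, S = False, E = False, N = False, P = True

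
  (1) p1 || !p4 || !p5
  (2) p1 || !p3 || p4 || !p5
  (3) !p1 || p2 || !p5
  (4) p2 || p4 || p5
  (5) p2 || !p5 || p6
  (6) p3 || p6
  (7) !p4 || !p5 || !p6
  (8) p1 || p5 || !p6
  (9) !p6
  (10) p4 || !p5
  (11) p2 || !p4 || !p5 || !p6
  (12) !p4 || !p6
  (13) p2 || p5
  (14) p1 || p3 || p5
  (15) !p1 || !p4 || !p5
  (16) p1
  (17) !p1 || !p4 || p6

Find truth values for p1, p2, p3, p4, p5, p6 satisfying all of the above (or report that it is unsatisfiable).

Unit clause (!p6) forces p6 = False.
Unit clause (p1) forces p1 = True.
In (!p1 || !p4 || p6) only !p4 is left, so p4 = False.
In (p3 || p6) only p3 is left, so p3 = True.
In (p4 || !p5) only !p5 is left, so p5 = False.
In (p2 || p5) only p2 is left, so p2 = True.
All clauses satisfied.

p1: True; p2: True; p3: True; p4: False; p5: False; p6: False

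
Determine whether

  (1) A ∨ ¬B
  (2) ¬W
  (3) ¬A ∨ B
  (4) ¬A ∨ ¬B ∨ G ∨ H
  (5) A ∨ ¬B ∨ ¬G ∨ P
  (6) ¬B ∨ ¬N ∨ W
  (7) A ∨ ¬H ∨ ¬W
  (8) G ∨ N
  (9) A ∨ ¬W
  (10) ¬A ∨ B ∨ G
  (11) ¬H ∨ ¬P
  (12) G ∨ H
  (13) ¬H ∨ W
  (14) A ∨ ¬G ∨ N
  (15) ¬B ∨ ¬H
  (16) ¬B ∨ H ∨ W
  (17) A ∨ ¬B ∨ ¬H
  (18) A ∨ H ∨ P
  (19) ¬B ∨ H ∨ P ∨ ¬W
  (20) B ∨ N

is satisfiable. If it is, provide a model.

Unit clause (¬W) forces W = False.
In (¬H ∨ W) only ¬H is left, so H = False.
In (¬B ∨ H ∨ W) only ¬B is left, so B = False.
In (B ∨ N) only N is left, so N = True.
In (¬A ∨ B) only ¬A is left, so A = False.
In (G ∨ H) only G is left, so G = True.
In (A ∨ H ∨ P) only P is left, so P = True.
All clauses satisfied.

P: True, G: True, H: False, B: False, W: False, A: False, N: True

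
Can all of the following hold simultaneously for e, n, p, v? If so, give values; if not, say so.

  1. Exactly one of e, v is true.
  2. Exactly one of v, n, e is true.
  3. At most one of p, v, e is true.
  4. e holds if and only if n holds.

e: False, n: False, p: False, v: True

  (1) {e, v}: 1 true — exactly one ✓
  (2) {v, n, e}: 1 true — exactly one ✓
  (3) {p, v, e}: 1 true — at most one ✓
  (4) e=F, n=F — same ✓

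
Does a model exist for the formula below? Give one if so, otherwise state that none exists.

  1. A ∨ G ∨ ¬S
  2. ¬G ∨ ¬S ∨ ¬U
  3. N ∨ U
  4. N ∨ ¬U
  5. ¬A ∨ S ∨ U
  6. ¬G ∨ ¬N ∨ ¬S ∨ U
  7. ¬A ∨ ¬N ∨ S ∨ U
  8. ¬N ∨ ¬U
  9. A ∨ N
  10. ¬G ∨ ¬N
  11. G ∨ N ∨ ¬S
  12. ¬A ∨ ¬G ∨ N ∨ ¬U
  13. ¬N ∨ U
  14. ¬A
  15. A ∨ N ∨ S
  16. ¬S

No satisfying assignment exists.

Case U = True:
  (N ∨ ¬U) forces N = True.
  Clause (¬N ∨ ¬U) is falsified — contradiction.
Case U = False:
  (N ∨ U) forces N = True.
  Clause (¬N ∨ U) is falsified — contradiction.
Both cases fail, so the formula is unsatisfiable.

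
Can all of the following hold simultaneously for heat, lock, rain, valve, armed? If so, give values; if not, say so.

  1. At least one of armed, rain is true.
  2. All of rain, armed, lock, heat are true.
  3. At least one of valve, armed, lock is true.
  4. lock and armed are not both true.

UNSATISFIABLE

Case armed = True:
  (2) forces rain = True.
  (2) forces lock = True.
  Constraint (4) is violated (lock=T, armed=T) — contradiction.
Case armed = False:
  Constraint (2) is violated (armed=F) — contradiction.
Both cases fail — unsatisfiable.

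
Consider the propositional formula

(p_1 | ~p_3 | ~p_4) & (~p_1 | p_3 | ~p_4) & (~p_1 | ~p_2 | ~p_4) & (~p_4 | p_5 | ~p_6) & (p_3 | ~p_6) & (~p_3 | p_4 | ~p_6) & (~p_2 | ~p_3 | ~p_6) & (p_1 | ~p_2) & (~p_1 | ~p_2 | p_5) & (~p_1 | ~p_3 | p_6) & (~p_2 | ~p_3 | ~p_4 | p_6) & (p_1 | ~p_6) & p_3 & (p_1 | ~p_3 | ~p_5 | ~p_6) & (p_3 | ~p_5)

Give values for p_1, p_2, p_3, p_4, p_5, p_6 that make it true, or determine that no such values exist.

Unit clause (p_3) forces p_3 = True.
Set p_1 = True.
  then (~p_1 | ~p_3 | p_6) forces p_6 = True.
  then (~p_3 | p_4 | ~p_6) forces p_4 = True.
  then (~p_2 | ~p_3 | ~p_6) forces p_2 = False.
  then (~p_4 | p_5 | ~p_6) forces p_5 = True.
All clauses satisfied.

p_1 = True, p_2 = False, p_3 = True, p_4 = True, p_5 = True, p_6 = True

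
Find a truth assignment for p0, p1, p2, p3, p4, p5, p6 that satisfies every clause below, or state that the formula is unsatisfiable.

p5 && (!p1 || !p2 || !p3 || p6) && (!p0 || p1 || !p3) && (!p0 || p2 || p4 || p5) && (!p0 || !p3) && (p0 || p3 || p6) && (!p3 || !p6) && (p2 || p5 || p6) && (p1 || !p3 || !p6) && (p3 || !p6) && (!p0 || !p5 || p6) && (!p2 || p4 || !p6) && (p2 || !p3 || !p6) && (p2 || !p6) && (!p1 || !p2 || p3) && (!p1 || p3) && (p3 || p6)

Unit clause (p5) forces p5 = True.
Try p0 = True:
  (!p0 || !p3) forces p3 = False.
  (p3 || !p6) forces p6 = False.
  clause (!p0 || !p5 || p6) is falsified — backtrack.
So p0 = False.
Set p1 = False.
Set p2 = False.
  then (p2 || !p6) forces p6 = False.
  then (p3 || p6) forces p3 = True.
Set p4 = False.
All clauses satisfied.

p0 = False, p1 = False, p2 = False, p3 = True, p4 = False, p5 = True, p6 = False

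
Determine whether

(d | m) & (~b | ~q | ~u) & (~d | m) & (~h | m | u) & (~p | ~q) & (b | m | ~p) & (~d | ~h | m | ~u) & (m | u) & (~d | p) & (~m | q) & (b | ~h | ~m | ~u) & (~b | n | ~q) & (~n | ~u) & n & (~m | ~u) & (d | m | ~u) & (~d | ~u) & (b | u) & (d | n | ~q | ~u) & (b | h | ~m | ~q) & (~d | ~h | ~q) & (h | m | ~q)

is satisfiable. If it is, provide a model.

n=T, h=F, m=T, u=F, q=T, b=T, p=F, d=F

Unit clause (n) forces n = True.
In (~n | ~u) only ~u is left, so u = False.
In (b | u) only b is left, so b = True.
In (m | u) only m is left, so m = True.
In (~m | q) only q is left, so q = True.
In (~p | ~q) only ~p is left, so p = False.
In (~d | p) only ~d is left, so d = False.
Set h = False.
All clauses satisfied.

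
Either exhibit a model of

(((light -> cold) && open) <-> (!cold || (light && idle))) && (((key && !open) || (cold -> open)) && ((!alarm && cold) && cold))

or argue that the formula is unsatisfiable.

idle: True, light: True, key: True, alarm: False, cold: True, open: True

  ((light -> cold) && open) <-> (!cold || (light && idle)) = True
    (light -> cold) && open = True
      light -> cold = True
    !cold || (light && idle) = True
      !cold = False
      light && idle = True
  ((key && !open) || (cold -> open)) && ((!alarm && cold) && cold) = True
    (key && !open) || (cold -> open) = True
      key && !open = False
        !open = False
      cold -> open = True
    (!alarm && cold) && cold = True
      !alarm && cold = True
        !alarm = True
Both conjuncts True, so the formula holds.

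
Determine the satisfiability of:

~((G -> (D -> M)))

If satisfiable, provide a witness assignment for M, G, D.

M: False, G: True, D: True

  ~((G -> (D -> M))) = True
    G -> (D -> M) = False
      D -> M = False
The formula evaluates to True.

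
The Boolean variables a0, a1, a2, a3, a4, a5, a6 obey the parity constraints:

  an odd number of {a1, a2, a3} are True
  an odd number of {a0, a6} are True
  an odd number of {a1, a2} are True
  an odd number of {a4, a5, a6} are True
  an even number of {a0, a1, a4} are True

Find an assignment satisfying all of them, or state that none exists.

a0: True, a1: False, a2: True, a3: False, a4: True, a5: False, a6: False

{a1, a2, a3}: 1 true → odd ✓
{a0, a6}: 1 true → odd ✓
{a1, a2}: 1 true → odd ✓
{a4, a5, a6}: 1 true → odd ✓
{a0, a1, a4}: 2 true → even ✓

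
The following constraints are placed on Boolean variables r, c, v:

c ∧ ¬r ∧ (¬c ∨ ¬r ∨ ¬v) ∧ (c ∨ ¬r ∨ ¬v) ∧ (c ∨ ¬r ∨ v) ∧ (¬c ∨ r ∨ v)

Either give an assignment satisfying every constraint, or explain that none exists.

r=F, c=T, v=T

Unit clause (c) forces c = True.
Unit clause (¬r) forces r = False.
In (¬c ∨ r ∨ v) only v is left, so v = True.
Check each clause:
  (c): c holds.
  (¬r): ¬r holds.
  (¬c ∨ ¬r ∨ ¬v): ¬r holds.
  (c ∨ ¬r ∨ ¬v): c holds.
  (c ∨ ¬r ∨ v): c holds.
  (¬c ∨ r ∨ v): v holds.
All clauses satisfied.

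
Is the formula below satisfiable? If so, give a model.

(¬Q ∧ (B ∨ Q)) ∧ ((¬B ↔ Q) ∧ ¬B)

No satisfying assignment exists.

Case B = True: the conjunct ¬B is False.
Case B = False: the formula simplifies to (¬Q ∧ Q) ∧ Q.
  Q = True: the conjunct ¬Q is False.
  Q = False: the conjunct Q is False.
Both cases fail — unsatisfiable.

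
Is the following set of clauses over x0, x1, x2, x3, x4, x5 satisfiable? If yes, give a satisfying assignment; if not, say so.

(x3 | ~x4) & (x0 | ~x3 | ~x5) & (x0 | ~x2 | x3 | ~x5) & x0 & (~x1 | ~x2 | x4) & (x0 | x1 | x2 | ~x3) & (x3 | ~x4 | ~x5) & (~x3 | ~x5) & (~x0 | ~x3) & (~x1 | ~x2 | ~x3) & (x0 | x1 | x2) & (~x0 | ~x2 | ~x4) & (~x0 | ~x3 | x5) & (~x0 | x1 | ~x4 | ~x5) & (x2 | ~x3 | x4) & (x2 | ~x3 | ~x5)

Unit clause (x0) forces x0 = True.
In (~x0 | ~x3) only ~x3 is left, so x3 = False.
In (x3 | ~x4) only ~x4 is left, so x4 = False.
Set x1 = True.
  then (~x1 | ~x2 | x4) forces x2 = False.
Set x5 = True.
All clauses satisfied.

x0=T, x1=T, x2=F, x3=F, x4=F, x5=T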